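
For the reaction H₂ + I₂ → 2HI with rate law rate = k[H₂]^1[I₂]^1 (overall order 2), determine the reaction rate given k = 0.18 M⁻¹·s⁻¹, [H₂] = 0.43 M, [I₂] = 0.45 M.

0.03483 M/s

Step 1: The rate law is rate = k[H₂]^1[I₂]^1, overall order = 1+1 = 2
Step 2: Substitute values: rate = 0.18 × (0.43)^1 × (0.45)^1
Step 3: rate = 0.18 × 0.43 × 0.45 = 0.03483 M/s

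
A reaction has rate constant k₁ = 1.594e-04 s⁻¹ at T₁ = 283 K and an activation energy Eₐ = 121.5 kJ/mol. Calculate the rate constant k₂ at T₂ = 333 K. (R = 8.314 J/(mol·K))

3.714e-01 s⁻¹

Step 1: Use the two-temperature Arrhenius form: ln(k₂/k₁) = -Eₐ/R × (1/T₂ - 1/T₁)
Step 2: Convert Eₐ to J/mol: 121.5 kJ/mol = 121500 J/mol
Step 3: 1/T₂ - 1/T₁ = 1/333 - 1/283 = -5.305659e-04 K⁻¹
Step 4: ln(k₂/k₁) = -121500/8.314 × -5.305659e-04 = 7.75364
Step 5: k₂ = k₁ × exp(7.75364) = 1.594e-04 × 2.33004e+03 = 3.714e-01 s⁻¹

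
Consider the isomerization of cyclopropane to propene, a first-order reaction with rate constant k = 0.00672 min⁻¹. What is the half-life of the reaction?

103.1 min

Step 1: For a first-order reaction, t₁/₂ = ln(2)/k
Step 2: t₁/₂ = ln(2)/0.00672
Step 3: t₁/₂ = 0.6931/0.00672 = 103.1 min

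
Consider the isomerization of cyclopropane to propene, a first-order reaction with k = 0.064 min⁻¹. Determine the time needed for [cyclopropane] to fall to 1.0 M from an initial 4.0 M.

21.66 min

Step 1: For first-order: t = ln([cyclopropane]₀/[cyclopropane])/k
Step 2: t = ln(4.0/1.0)/0.064
Step 3: t = ln(4)/0.064
Step 4: t = 1.386/0.064 = 21.66 min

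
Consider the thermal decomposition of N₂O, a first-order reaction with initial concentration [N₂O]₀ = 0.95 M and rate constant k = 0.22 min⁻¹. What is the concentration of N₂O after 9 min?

0.1312 M

Step 1: For a first-order reaction: [N₂O] = [N₂O]₀ × e^(-kt)
Step 2: [N₂O] = 0.95 × e^(-0.22 × 9)
Step 3: [N₂O] = 0.95 × e^(-1.98)
Step 4: [N₂O] = 0.95 × 0.138069 = 0.1312 M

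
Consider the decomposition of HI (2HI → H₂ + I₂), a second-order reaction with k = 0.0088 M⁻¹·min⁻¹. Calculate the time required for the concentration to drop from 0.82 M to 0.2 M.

429.6 min

Step 1: For second-order: t = (1/[HI] - 1/[HI]₀)/k
Step 2: t = (1/0.2 - 1/0.82)/0.0088
Step 3: t = (5 - 1.22)/0.0088
Step 4: t = 3.78/0.0088 = 429.6 min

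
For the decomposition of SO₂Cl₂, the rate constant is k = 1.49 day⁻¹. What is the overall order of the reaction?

first order (1)

Step 1: The units of k for an nth-order reaction are (concentration)^(1-n)·(time)⁻¹.
Step 2: Here k has units day⁻¹, so the concentration exponent is 0.
Step 3: 1 - n = 0 ⇒ n = 1. The reaction is first order.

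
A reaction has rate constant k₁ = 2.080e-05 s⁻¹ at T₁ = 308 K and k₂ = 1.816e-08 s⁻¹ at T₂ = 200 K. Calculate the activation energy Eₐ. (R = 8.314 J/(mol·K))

33.4 kJ/mol

Step 1: Use the two-temperature Arrhenius form: ln(k₂/k₁) = -Eₐ/R × (1/T₂ - 1/T₁)
Step 2: ln(k₂/k₁) = ln(1.816e-08/2.080e-05) = ln(0.000873077) = -7.04349
Step 3: 1/T₂ - 1/T₁ = 1/200 - 1/308 = 1.753247e-03 K⁻¹
Step 4: Eₐ = -R × ln(k₂/k₁) / (1/T₂ - 1/T₁) = -8.314 × -7.04349 / 1.753247e-03
Step 5: Eₐ = 3.3401e+04 J/mol = 33.4 kJ/mol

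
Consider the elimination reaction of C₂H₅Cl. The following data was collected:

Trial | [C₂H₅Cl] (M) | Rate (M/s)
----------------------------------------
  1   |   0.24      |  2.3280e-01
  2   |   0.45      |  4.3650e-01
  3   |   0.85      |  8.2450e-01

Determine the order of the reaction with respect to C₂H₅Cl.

first order (1)

Step 1: Compare trials to find order n where rate₂/rate₁ = ([C₂H₅Cl]₂/[C₂H₅Cl]₁)^n
Step 2: rate₂/rate₁ = 4.3650e-01/2.3280e-01 = 1.875
Step 3: [C₂H₅Cl]₂/[C₂H₅Cl]₁ = 0.45/0.24 = 1.875
Step 4: n = ln(1.875)/ln(1.875) = 1.00 ≈ 1
Step 5: The reaction is first order in C₂H₅Cl.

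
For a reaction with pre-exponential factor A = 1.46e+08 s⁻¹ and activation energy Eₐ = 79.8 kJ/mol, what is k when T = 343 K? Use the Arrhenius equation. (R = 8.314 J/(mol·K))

1.03e-04 s⁻¹

Step 1: Use the Arrhenius equation: k = A × exp(-Eₐ/RT)
Step 2: Convert Eₐ to J/mol: 79.8 kJ/mol = 79800 J/mol
Step 3: Calculate the exponent: -Eₐ/(RT) = -79800/(8.314 × 343) = -27.98329
Step 4: k = 1.46e+08 × exp(-27.98329)
Step 5: k = 1.46e+08 × 7.03091e-13 = 1.0265e-04 s⁻¹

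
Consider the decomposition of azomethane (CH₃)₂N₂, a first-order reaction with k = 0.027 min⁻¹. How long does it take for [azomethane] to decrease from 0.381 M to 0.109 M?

46.35 min

Step 1: For first-order: t = ln([azomethane]₀/[azomethane])/k
Step 2: t = ln(0.381/0.109)/0.027
Step 3: t = ln(3.495)/0.027
Step 4: t = 1.251/0.027 = 46.35 min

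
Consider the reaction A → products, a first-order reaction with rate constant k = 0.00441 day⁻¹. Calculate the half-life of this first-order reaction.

157.2 day

Step 1: For a first-order reaction, t₁/₂ = ln(2)/k
Step 2: t₁/₂ = ln(2)/0.00441
Step 3: t₁/₂ = 0.6931/0.00441 = 157.2 day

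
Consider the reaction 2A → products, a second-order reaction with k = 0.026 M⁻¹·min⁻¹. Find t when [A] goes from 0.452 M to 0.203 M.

104.4 min

Step 1: For second-order: t = (1/[A] - 1/[A]₀)/k
Step 2: t = (1/0.203 - 1/0.452)/0.026
Step 3: t = (4.926 - 2.212)/0.026
Step 4: t = 2.714/0.026 = 104.4 min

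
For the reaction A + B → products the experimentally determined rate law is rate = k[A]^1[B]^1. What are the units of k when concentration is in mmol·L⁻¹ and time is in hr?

(mmol·L⁻¹)⁻¹·hr⁻¹

Step 1: Overall order = 1 + 1 = 2.
Step 2: rate has units mmol·L⁻¹·hr⁻¹; [A]^1[B]^1 has units (mmol·L⁻¹)^2.
Step 3: k = rate/([A]^1[B]^1), so units of k = (mmol·L⁻¹)^(1-2)·hr⁻¹ = (mmol·L⁻¹)⁻¹·hr⁻¹.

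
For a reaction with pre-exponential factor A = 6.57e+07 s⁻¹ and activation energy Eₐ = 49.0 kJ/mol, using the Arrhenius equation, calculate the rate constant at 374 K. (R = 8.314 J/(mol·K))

9.41e+00 s⁻¹

Step 1: Use the Arrhenius equation: k = A × exp(-Eₐ/RT)
Step 2: Convert Eₐ to J/mol: 49.0 kJ/mol = 49000 J/mol
Step 3: Calculate the exponent: -Eₐ/(RT) = -49000/(8.314 × 374) = -15.75848
Step 4: k = 6.57e+07 × exp(-15.75848)
Step 5: k = 6.57e+07 × 1.43278e-07 = 9.4134e+00 s⁻¹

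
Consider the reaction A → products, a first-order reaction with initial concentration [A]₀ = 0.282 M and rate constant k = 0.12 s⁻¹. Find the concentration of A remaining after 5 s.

0.1548 M

Step 1: For a first-order reaction: [A] = [A]₀ × e^(-kt)
Step 2: [A] = 0.282 × e^(-0.12 × 5)
Step 3: [A] = 0.282 × e^(-0.6)
Step 4: [A] = 0.282 × 0.548812 = 0.1548 M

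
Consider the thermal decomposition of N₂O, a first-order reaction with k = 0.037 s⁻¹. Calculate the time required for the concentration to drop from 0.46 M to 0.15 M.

30.29 s

Step 1: For first-order: t = ln([N₂O]₀/[N₂O])/k
Step 2: t = ln(0.46/0.15)/0.037
Step 3: t = ln(3.067)/0.037
Step 4: t = 1.121/0.037 = 30.29 s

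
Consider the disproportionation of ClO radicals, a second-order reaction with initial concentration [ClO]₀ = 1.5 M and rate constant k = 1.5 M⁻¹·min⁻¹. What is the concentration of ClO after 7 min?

0.08955 M

Step 1: For a second-order reaction: 1/[ClO] = 1/[ClO]₀ + kt
Step 2: 1/[ClO] = 1/1.5 + 1.5 × 7
Step 3: 1/[ClO] = 0.6667 + 10.5 = 11.17
Step 4: [ClO] = 1/11.17 = 0.08955 M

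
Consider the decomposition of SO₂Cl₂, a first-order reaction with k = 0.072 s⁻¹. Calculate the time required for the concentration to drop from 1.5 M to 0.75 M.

9.627 s

Step 1: For first-order: t = ln([SO₂Cl₂]₀/[SO₂Cl₂])/k
Step 2: t = ln(1.5/0.75)/0.072
Step 3: t = ln(2)/0.072
Step 4: t = 0.6931/0.072 = 9.627 s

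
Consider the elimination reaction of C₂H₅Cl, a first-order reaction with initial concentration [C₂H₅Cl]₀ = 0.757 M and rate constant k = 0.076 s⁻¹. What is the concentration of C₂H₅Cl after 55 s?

0.01158 M

Step 1: For a first-order reaction: [C₂H₅Cl] = [C₂H₅Cl]₀ × e^(-kt)
Step 2: [C₂H₅Cl] = 0.757 × e^(-0.076 × 55)
Step 3: [C₂H₅Cl] = 0.757 × e^(-4.18)
Step 4: [C₂H₅Cl] = 0.757 × 0.0152985 = 0.01158 M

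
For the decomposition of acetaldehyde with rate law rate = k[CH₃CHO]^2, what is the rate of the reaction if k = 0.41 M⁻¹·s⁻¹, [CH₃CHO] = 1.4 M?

0.8036 M/s

Step 1: Identify the rate law: rate = k[CH₃CHO]^2
Step 2: Substitute values: rate = 0.41 × (1.4)^2
Step 3: Calculate: rate = 0.41 × 1.96 = 0.8036 M/s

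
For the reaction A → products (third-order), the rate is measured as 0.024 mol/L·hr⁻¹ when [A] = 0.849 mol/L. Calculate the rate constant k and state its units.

0.03922 (mol/L)⁻²·hr⁻¹

Step 1: rate = k[A]^3, so k = rate / [A]^3.
Step 2: k = 0.024 / (0.849)^3 = 0.024 / 0.612.
Step 3: k = 0.03922 (mol/L)⁻²·hr⁻¹.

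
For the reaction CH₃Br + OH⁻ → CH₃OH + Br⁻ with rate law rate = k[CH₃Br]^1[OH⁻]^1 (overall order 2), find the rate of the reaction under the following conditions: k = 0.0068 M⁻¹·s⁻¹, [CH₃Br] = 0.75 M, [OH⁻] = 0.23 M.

0.001173 M/s

Step 1: The rate law is rate = k[CH₃Br]^1[OH⁻]^1, overall order = 1+1 = 2
Step 2: Substitute values: rate = 0.0068 × (0.75)^1 × (0.23)^1
Step 3: rate = 0.0068 × 0.75 × 0.23 = 0.001173 M/s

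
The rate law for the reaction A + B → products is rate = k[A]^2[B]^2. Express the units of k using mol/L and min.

(mol/L)⁻³·min⁻¹

Step 1: Overall order = 2 + 2 = 4.
Step 2: rate has units mol/L·min⁻¹; [A]^2[B]^2 has units (mol/L)^4.
Step 3: k = rate/([A]^2[B]^2), so units of k = (mol/L)^(1-4)·min⁻¹ = (mol/L)⁻³·min⁻¹.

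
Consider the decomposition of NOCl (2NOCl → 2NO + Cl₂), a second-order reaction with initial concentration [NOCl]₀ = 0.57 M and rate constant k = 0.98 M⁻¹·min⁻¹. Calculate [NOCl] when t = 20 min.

0.04683 M

Step 1: For a second-order reaction: 1/[NOCl] = 1/[NOCl]₀ + kt
Step 2: 1/[NOCl] = 1/0.57 + 0.98 × 20
Step 3: 1/[NOCl] = 1.754 + 19.6 = 21.35
Step 4: [NOCl] = 1/21.35 = 0.04683 M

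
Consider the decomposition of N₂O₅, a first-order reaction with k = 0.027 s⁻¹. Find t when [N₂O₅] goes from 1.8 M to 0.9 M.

25.67 s

Step 1: For first-order: t = ln([N₂O₅]₀/[N₂O₅])/k
Step 2: t = ln(1.8/0.9)/0.027
Step 3: t = ln(2)/0.027
Step 4: t = 0.6931/0.027 = 25.67 s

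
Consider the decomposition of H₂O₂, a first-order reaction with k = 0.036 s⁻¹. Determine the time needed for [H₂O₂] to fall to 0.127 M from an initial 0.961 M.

56.22 s

Step 1: For first-order: t = ln([H₂O₂]₀/[H₂O₂])/k
Step 2: t = ln(0.961/0.127)/0.036
Step 3: t = ln(7.567)/0.036
Step 4: t = 2.024/0.036 = 56.22 s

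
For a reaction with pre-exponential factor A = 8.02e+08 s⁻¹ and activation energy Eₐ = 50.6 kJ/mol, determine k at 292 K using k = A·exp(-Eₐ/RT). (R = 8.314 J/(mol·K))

7.12e-01 s⁻¹

Step 1: Use the Arrhenius equation: k = A × exp(-Eₐ/RT)
Step 2: Convert Eₐ to J/mol: 50.6 kJ/mol = 50600 J/mol
Step 3: Calculate the exponent: -Eₐ/(RT) = -50600/(8.314 × 292) = -20.84288
Step 4: k = 8.02e+08 × exp(-20.84288)
Step 5: k = 8.02e+08 × 8.87263e-10 = 7.1158e-01 s⁻¹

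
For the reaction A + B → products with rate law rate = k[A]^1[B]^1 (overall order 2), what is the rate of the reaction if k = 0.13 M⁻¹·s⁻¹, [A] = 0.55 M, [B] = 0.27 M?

0.01931 M/s

Step 1: The rate law is rate = k[A]^1[B]^1, overall order = 1+1 = 2
Step 2: Substitute values: rate = 0.13 × (0.55)^1 × (0.27)^1
Step 3: rate = 0.13 × 0.55 × 0.27 = 0.019305 M/s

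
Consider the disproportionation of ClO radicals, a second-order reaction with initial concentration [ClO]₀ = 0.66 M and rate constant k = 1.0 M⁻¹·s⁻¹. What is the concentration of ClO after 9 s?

0.0951 M

Step 1: For a second-order reaction: 1/[ClO] = 1/[ClO]₀ + kt
Step 2: 1/[ClO] = 1/0.66 + 1.0 × 9
Step 3: 1/[ClO] = 1.515 + 9 = 10.52
Step 4: [ClO] = 1/10.52 = 0.0951 M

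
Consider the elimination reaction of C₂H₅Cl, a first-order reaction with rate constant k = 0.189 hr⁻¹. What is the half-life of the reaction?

3.667 hr

Step 1: For a first-order reaction, t₁/₂ = ln(2)/k
Step 2: t₁/₂ = ln(2)/0.189
Step 3: t₁/₂ = 0.6931/0.189 = 3.667 hr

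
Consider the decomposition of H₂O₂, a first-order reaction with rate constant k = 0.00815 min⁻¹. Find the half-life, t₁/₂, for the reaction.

85.05 min

Step 1: For a first-order reaction, t₁/₂ = ln(2)/k
Step 2: t₁/₂ = ln(2)/0.00815
Step 3: t₁/₂ = 0.6931/0.00815 = 85.05 min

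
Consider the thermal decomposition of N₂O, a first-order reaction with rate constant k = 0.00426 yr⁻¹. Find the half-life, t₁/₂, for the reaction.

162.7 yr

Step 1: For a first-order reaction, t₁/₂ = ln(2)/k
Step 2: t₁/₂ = ln(2)/0.00426
Step 3: t₁/₂ = 0.6931/0.00426 = 162.7 yr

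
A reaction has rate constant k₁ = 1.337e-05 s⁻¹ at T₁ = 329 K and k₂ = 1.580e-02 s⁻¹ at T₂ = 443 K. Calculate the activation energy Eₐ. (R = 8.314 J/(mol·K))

75.2 kJ/mol

Step 1: Use the two-temperature Arrhenius form: ln(k₂/k₁) = -Eₐ/R × (1/T₂ - 1/T₁)
Step 2: ln(k₂/k₁) = ln(1.580e-02/1.337e-05) = ln(1181.75) = 7.07475
Step 3: 1/T₂ - 1/T₁ = 1/443 - 1/329 = -7.821773e-04 K⁻¹
Step 4: Eₐ = -R × ln(k₂/k₁) / (1/T₂ - 1/T₁) = -8.314 × 7.07475 / -7.821773e-04
Step 5: Eₐ = 7.5200e+04 J/mol = 75.2 kJ/mol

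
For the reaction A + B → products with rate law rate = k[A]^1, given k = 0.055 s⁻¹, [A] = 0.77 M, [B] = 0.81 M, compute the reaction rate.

0.04235 M/s

Step 1: The rate law is rate = k[A]^1
Step 2: Note that the rate does not depend on [B] (zero order in B).
Step 3: rate = 0.055 × (0.77)^1 = 0.04235 M/s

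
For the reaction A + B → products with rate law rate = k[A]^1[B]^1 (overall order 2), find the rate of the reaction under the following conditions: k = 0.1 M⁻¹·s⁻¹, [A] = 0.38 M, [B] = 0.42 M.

0.01596 M/s

Step 1: The rate law is rate = k[A]^1[B]^1, overall order = 1+1 = 2
Step 2: Substitute values: rate = 0.1 × (0.38)^1 × (0.42)^1
Step 3: rate = 0.1 × 0.38 × 0.42 = 0.01596 M/s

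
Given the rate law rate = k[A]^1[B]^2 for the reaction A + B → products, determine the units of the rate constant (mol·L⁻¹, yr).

(mol·L⁻¹)⁻²·yr⁻¹

Step 1: Overall order = 1 + 2 = 3.
Step 2: rate has units mol·L⁻¹·yr⁻¹; [A]^1[B]^2 has units (mol·L⁻¹)^3.
Step 3: k = rate/([A]^1[B]^2), so units of k = (mol·L⁻¹)^(1-3)·yr⁻¹ = (mol·L⁻¹)⁻²·yr⁻¹.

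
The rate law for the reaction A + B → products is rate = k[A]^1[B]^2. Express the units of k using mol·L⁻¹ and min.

(mol·L⁻¹)⁻²·min⁻¹

Step 1: Overall order = 1 + 2 = 3.
Step 2: rate has units mol·L⁻¹·min⁻¹; [A]^1[B]^2 has units (mol·L⁻¹)^3.
Step 3: k = rate/([A]^1[B]^2), so units of k = (mol·L⁻¹)^(1-3)·min⁻¹ = (mol·L⁻¹)⁻²·min⁻¹.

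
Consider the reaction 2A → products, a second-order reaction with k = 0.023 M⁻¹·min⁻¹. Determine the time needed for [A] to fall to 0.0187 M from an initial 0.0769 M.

1760 min

Step 1: For second-order: t = (1/[A] - 1/[A]₀)/k
Step 2: t = (1/0.0187 - 1/0.0769)/0.023
Step 3: t = (53.48 - 13)/0.023
Step 4: t = 40.47/0.023 = 1760 min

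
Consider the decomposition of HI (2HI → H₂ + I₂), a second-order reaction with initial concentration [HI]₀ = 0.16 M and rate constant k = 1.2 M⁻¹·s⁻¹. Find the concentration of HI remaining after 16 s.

0.03929 M

Step 1: For a second-order reaction: 1/[HI] = 1/[HI]₀ + kt
Step 2: 1/[HI] = 1/0.16 + 1.2 × 16
Step 3: 1/[HI] = 6.25 + 19.2 = 25.45
Step 4: [HI] = 1/25.45 = 0.03929 M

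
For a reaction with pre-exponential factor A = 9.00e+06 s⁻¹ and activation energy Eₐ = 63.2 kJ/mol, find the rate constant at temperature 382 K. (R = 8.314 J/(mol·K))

2.05e-02 s⁻¹

Step 1: Use the Arrhenius equation: k = A × exp(-Eₐ/RT)
Step 2: Convert Eₐ to J/mol: 63.2 kJ/mol = 63200 J/mol
Step 3: Calculate the exponent: -Eₐ/(RT) = -63200/(8.314 × 382) = -19.89957
Step 4: k = 9.00e+06 × exp(-19.89957)
Step 5: k = 9.00e+06 × 2.27891e-09 = 2.0510e-02 s⁻¹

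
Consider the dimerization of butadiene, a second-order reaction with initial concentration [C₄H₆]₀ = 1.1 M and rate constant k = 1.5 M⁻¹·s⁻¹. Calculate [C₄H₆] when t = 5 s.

0.1189 M

Step 1: For a second-order reaction: 1/[C₄H₆] = 1/[C₄H₆]₀ + kt
Step 2: 1/[C₄H₆] = 1/1.1 + 1.5 × 5
Step 3: 1/[C₄H₆] = 0.9091 + 7.5 = 8.409
Step 4: [C₄H₆] = 1/8.409 = 0.1189 M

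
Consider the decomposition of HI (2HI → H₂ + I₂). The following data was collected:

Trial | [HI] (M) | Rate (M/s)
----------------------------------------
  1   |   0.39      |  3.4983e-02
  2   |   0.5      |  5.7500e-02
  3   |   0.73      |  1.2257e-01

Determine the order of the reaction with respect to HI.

second order (2)

Step 1: Compare trials to find order n where rate₂/rate₁ = ([HI]₂/[HI]₁)^n
Step 2: rate₂/rate₁ = 5.7500e-02/3.4983e-02 = 1.644
Step 3: [HI]₂/[HI]₁ = 0.5/0.39 = 1.282
Step 4: n = ln(1.644)/ln(1.282) = 2.00 ≈ 2
Step 5: The reaction is second order in HI.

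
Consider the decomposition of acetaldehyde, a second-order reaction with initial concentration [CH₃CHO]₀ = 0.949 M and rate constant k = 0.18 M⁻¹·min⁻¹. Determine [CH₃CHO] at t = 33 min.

0.143 M

Step 1: For a second-order reaction: 1/[CH₃CHO] = 1/[CH₃CHO]₀ + kt
Step 2: 1/[CH₃CHO] = 1/0.949 + 0.18 × 33
Step 3: 1/[CH₃CHO] = 1.054 + 5.94 = 6.994
Step 4: [CH₃CHO] = 1/6.994 = 0.143 M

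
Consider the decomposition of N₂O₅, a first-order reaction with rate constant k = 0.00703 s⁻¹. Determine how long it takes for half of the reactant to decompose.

98.6 s

Step 1: For a first-order reaction, t₁/₂ = ln(2)/k
Step 2: t₁/₂ = ln(2)/0.00703
Step 3: t₁/₂ = 0.6931/0.00703 = 98.6 s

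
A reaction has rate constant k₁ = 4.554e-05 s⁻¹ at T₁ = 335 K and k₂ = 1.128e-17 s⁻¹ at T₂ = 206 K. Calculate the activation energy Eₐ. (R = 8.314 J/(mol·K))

129.1 kJ/mol

Step 1: Use the two-temperature Arrhenius form: ln(k₂/k₁) = -Eₐ/R × (1/T₂ - 1/T₁)
Step 2: ln(k₂/k₁) = ln(1.128e-17/4.554e-05) = ln(2.47694e-13) = -29.0266
Step 3: 1/T₂ - 1/T₁ = 1/206 - 1/335 = 1.869294e-03 K⁻¹
Step 4: Eₐ = -R × ln(k₂/k₁) / (1/T₂ - 1/T₁) = -8.314 × -29.0266 / 1.869294e-03
Step 5: Eₐ = 1.2910e+05 J/mol = 129.1 kJ/mol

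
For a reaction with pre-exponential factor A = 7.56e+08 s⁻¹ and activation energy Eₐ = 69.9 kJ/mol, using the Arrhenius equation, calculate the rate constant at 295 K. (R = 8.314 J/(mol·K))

3.17e-04 s⁻¹

Step 1: Use the Arrhenius equation: k = A × exp(-Eₐ/RT)
Step 2: Convert Eₐ to J/mol: 69.9 kJ/mol = 69900 J/mol
Step 3: Calculate the exponent: -Eₐ/(RT) = -69900/(8.314 × 295) = -28.50002
Step 4: k = 7.56e+08 × exp(-28.50002)
Step 5: k = 7.56e+08 × 4.19371e-13 = 3.1704e-04 s⁻¹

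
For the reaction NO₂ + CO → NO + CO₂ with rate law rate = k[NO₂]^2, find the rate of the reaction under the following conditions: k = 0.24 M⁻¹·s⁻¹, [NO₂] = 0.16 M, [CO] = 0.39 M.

0.006144 M/s

Step 1: The rate law is rate = k[NO₂]^2
Step 2: Note that the rate does not depend on [CO] (zero order in CO).
Step 3: rate = 0.24 × (0.16)^2 = 0.006144 M/s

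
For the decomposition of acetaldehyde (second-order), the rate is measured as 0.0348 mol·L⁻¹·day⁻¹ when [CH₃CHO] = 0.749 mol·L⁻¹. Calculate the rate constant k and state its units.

0.06203 (mol·L⁻¹)⁻¹·day⁻¹

Step 1: rate = k[CH₃CHO]^2, so k = rate / [CH₃CHO]^2.
Step 2: k = 0.0348 / (0.749)^2 = 0.0348 / 0.561.
Step 3: k = 0.06203 (mol·L⁻¹)⁻¹·day⁻¹.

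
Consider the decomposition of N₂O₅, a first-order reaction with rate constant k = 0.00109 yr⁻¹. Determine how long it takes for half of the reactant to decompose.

635.9 yr

Step 1: For a first-order reaction, t₁/₂ = ln(2)/k
Step 2: t₁/₂ = ln(2)/0.00109
Step 3: t₁/₂ = 0.6931/0.00109 = 635.9 yr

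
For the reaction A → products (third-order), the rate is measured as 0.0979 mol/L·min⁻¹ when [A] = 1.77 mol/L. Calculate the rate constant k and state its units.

0.01765 (mol/L)⁻²·min⁻¹

Step 1: rate = k[A]^3, so k = rate / [A]^3.
Step 2: k = 0.0979 / (1.77)^3 = 0.0979 / 5.545.
Step 3: k = 0.01765 (mol/L)⁻²·min⁻¹.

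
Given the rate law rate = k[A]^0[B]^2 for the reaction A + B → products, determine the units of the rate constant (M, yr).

M⁻¹·yr⁻¹

Step 1: Overall order = 0 + 2 = 2.
Step 2: rate has units M·yr⁻¹; [A]^0[B]^2 has units M^2.
Step 3: k = rate/([A]^0[B]^2), so units of k = M^(1-2)·yr⁻¹ = M⁻¹·yr⁻¹.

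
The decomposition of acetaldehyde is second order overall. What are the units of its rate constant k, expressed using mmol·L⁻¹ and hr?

(mmol·L⁻¹)⁻¹·hr⁻¹

Step 1: For overall order n, rate = k × (concentration)^n.
Step 2: Rate has units mmol·L⁻¹·hr⁻¹; concentration term has units (mmol·L⁻¹)^2.
Step 3: k = rate / (concentration)^n, so units of k = (mmol·L⁻¹)^(1-2)·hr⁻¹ = (mmol·L⁻¹)⁻¹·hr⁻¹.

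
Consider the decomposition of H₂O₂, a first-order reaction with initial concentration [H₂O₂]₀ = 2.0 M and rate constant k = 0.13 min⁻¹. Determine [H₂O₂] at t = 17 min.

0.2194 M

Step 1: For a first-order reaction: [H₂O₂] = [H₂O₂]₀ × e^(-kt)
Step 2: [H₂O₂] = 2.0 × e^(-0.13 × 17)
Step 3: [H₂O₂] = 2.0 × e^(-2.21)
Step 4: [H₂O₂] = 2.0 × 0.109701 = 0.2194 M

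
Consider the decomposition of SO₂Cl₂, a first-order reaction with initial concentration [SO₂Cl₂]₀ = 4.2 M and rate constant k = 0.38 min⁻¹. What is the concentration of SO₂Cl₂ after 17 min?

0.006572 M

Step 1: For a first-order reaction: [SO₂Cl₂] = [SO₂Cl₂]₀ × e^(-kt)
Step 2: [SO₂Cl₂] = 4.2 × e^(-0.38 × 17)
Step 3: [SO₂Cl₂] = 4.2 × e^(-6.46)
Step 4: [SO₂Cl₂] = 4.2 × 0.0015648 = 0.006572 M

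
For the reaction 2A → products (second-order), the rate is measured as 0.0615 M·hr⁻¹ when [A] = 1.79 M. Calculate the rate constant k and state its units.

0.01919 M⁻¹·hr⁻¹

Step 1: rate = k[A]^2, so k = rate / [A]^2.
Step 2: k = 0.0615 / (1.79)^2 = 0.0615 / 3.204.
Step 3: k = 0.01919 M⁻¹·hr⁻¹.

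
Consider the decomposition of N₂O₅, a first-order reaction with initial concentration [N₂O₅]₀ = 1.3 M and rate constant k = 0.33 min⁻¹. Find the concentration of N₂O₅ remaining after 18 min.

0.003422 M

Step 1: For a first-order reaction: [N₂O₅] = [N₂O₅]₀ × e^(-kt)
Step 2: [N₂O₅] = 1.3 × e^(-0.33 × 18)
Step 3: [N₂O₅] = 1.3 × e^(-5.94)
Step 4: [N₂O₅] = 1.3 × 0.00263203 = 0.003422 M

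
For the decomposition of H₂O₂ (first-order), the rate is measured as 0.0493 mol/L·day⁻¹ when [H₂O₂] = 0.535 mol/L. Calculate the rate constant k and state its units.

0.09215 day⁻¹

Step 1: rate = k[H₂O₂]^1, so k = rate / [H₂O₂]^1.
Step 2: k = 0.0493 / (0.535)^1 = 0.0493 / 0.535.
Step 3: k = 0.09215 day⁻¹.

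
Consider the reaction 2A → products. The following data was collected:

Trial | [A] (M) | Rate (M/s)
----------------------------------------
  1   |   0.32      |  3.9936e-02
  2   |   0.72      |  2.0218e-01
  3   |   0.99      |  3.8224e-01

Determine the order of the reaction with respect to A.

second order (2)

Step 1: Compare trials to find order n where rate₂/rate₁ = ([A]₂/[A]₁)^n
Step 2: rate₂/rate₁ = 2.0218e-01/3.9936e-02 = 5.062
Step 3: [A]₂/[A]₁ = 0.72/0.32 = 2.25
Step 4: n = ln(5.062)/ln(2.25) = 2.00 ≈ 2
Step 5: The reaction is second order in A.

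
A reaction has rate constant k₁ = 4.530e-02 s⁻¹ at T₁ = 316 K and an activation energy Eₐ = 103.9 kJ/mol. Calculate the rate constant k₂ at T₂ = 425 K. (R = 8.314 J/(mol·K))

1.151e+03 s⁻¹

Step 1: Use the two-temperature Arrhenius form: ln(k₂/k₁) = -Eₐ/R × (1/T₂ - 1/T₁)
Step 2: Convert Eₐ to J/mol: 103.9 kJ/mol = 103900 J/mol
Step 3: 1/T₂ - 1/T₁ = 1/425 - 1/316 = -8.116158e-04 K⁻¹
Step 4: ln(k₂/k₁) = -103900/8.314 × -8.116158e-04 = 10.14276
Step 5: k₂ = k₁ × exp(10.14276) = 4.530e-02 × 2.54065e+04 = 1.151e+03 s⁻¹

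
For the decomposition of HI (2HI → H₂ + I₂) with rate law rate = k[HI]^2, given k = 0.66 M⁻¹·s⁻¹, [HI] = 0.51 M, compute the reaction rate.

0.1717 M/s

Step 1: Identify the rate law: rate = k[HI]^2
Step 2: Substitute values: rate = 0.66 × (0.51)^2
Step 3: Calculate: rate = 0.66 × 0.2601 = 0.171666 M/s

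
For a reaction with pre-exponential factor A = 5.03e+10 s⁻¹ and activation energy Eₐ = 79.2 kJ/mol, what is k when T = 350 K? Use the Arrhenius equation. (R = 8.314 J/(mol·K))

7.61e-02 s⁻¹

Step 1: Use the Arrhenius equation: k = A × exp(-Eₐ/RT)
Step 2: Convert Eₐ to J/mol: 79.2 kJ/mol = 79200 J/mol
Step 3: Calculate the exponent: -Eₐ/(RT) = -79200/(8.314 × 350) = -27.21743
Step 4: k = 5.03e+10 × exp(-27.21743)
Step 5: k = 5.03e+10 × 1.51224e-12 = 7.6066e-02 s⁻¹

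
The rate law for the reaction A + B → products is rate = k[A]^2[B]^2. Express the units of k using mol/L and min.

(mol/L)⁻³·min⁻¹

Step 1: Overall order = 2 + 2 = 4.
Step 2: rate has units mol/L·min⁻¹; [A]^2[B]^2 has units (mol/L)^4.
Step 3: k = rate/([A]^2[B]^2), so units of k = (mol/L)^(1-4)·min⁻¹ = (mol/L)⁻³·min⁻¹.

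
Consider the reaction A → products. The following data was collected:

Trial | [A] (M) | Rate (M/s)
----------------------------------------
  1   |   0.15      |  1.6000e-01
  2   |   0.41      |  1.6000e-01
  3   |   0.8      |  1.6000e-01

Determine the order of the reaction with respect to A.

zeroth order (0)

Step 1: Compare trials - when concentration changes, rate stays constant.
Step 2: rate₂/rate₁ = 1.6000e-01/1.6000e-01 = 1
Step 3: [A]₂/[A]₁ = 0.41/0.15 = 2.733
Step 4: Since rate ratio ≈ (conc ratio)^0, the reaction is zeroth order.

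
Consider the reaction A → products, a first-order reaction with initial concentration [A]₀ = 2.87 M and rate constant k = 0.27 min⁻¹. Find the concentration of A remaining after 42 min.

3.412e-05 M

Step 1: For a first-order reaction: [A] = [A]₀ × e^(-kt)
Step 2: [A] = 2.87 × e^(-0.27 × 42)
Step 3: [A] = 2.87 × e^(-11.34)
Step 4: [A] = 2.87 × 1.18878e-05 = 3.412e-05 M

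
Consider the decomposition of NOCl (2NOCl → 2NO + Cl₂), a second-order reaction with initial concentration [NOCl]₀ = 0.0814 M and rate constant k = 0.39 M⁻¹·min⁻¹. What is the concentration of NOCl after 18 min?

0.0518 M

Step 1: For a second-order reaction: 1/[NOCl] = 1/[NOCl]₀ + kt
Step 2: 1/[NOCl] = 1/0.0814 + 0.39 × 18
Step 3: 1/[NOCl] = 12.29 + 7.02 = 19.31
Step 4: [NOCl] = 1/19.31 = 0.0518 M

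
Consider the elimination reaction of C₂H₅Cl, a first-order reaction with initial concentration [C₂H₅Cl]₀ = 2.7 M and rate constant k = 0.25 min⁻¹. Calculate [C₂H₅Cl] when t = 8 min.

0.3654 M

Step 1: For a first-order reaction: [C₂H₅Cl] = [C₂H₅Cl]₀ × e^(-kt)
Step 2: [C₂H₅Cl] = 2.7 × e^(-0.25 × 8)
Step 3: [C₂H₅Cl] = 2.7 × e^(-2)
Step 4: [C₂H₅Cl] = 2.7 × 0.135335 = 0.3654 M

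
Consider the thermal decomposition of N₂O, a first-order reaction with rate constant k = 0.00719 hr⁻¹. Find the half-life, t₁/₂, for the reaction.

96.4 hr

Step 1: For a first-order reaction, t₁/₂ = ln(2)/k
Step 2: t₁/₂ = ln(2)/0.00719
Step 3: t₁/₂ = 0.6931/0.00719 = 96.4 hr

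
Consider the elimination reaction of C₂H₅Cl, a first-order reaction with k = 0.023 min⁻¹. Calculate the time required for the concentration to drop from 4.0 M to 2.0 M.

30.14 min

Step 1: For first-order: t = ln([C₂H₅Cl]₀/[C₂H₅Cl])/k
Step 2: t = ln(4.0/2.0)/0.023
Step 3: t = ln(2)/0.023
Step 4: t = 0.6931/0.023 = 30.14 min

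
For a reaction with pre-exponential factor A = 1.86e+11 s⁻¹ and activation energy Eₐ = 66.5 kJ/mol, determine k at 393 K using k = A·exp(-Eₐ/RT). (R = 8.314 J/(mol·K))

2.69e+02 s⁻¹

Step 1: Use the Arrhenius equation: k = A × exp(-Eₐ/RT)
Step 2: Convert Eₐ to J/mol: 66.5 kJ/mol = 66500 J/mol
Step 3: Calculate the exponent: -Eₐ/(RT) = -66500/(8.314 × 393) = -20.35256
Step 4: k = 1.86e+11 × exp(-20.35256)
Step 5: k = 1.86e+11 × 1.44876e-09 = 2.6947e+02 s⁻¹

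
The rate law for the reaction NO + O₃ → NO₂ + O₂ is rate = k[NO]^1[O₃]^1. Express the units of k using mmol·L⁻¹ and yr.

(mmol·L⁻¹)⁻¹·yr⁻¹

Step 1: Overall order = 1 + 1 = 2.
Step 2: rate has units mmol·L⁻¹·yr⁻¹; [NO]^1[O₃]^1 has units (mmol·L⁻¹)^2.
Step 3: k = rate/([NO]^1[O₃]^1), so units of k = (mmol·L⁻¹)^(1-2)·yr⁻¹ = (mmol·L⁻¹)⁻¹·yr⁻¹.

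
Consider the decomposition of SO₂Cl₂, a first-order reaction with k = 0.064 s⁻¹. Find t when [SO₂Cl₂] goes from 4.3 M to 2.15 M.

10.83 s

Step 1: For first-order: t = ln([SO₂Cl₂]₀/[SO₂Cl₂])/k
Step 2: t = ln(4.3/2.15)/0.064
Step 3: t = ln(2)/0.064
Step 4: t = 0.6931/0.064 = 10.83 s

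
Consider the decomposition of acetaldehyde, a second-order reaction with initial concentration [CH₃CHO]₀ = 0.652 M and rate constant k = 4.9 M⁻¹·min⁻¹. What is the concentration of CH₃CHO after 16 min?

0.01251 M

Step 1: For a second-order reaction: 1/[CH₃CHO] = 1/[CH₃CHO]₀ + kt
Step 2: 1/[CH₃CHO] = 1/0.652 + 4.9 × 16
Step 3: 1/[CH₃CHO] = 1.534 + 78.4 = 79.93
Step 4: [CH₃CHO] = 1/79.93 = 0.01251 M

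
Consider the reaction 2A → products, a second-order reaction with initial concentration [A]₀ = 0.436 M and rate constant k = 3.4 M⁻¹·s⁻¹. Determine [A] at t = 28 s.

0.01026 M

Step 1: For a second-order reaction: 1/[A] = 1/[A]₀ + kt
Step 2: 1/[A] = 1/0.436 + 3.4 × 28
Step 3: 1/[A] = 2.294 + 95.2 = 97.49
Step 4: [A] = 1/97.49 = 0.01026 M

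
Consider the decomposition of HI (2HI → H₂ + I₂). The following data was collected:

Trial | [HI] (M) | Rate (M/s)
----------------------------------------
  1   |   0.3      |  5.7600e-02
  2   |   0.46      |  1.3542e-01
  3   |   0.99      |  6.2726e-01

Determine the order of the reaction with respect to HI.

second order (2)

Step 1: Compare trials to find order n where rate₂/rate₁ = ([HI]₂/[HI]₁)^n
Step 2: rate₂/rate₁ = 1.3542e-01/5.7600e-02 = 2.351
Step 3: [HI]₂/[HI]₁ = 0.46/0.3 = 1.533
Step 4: n = ln(2.351)/ln(1.533) = 2.00 ≈ 2
Step 5: The reaction is second order in HI.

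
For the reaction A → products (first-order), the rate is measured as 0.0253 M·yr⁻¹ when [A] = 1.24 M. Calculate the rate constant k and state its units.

0.0204 yr⁻¹

Step 1: rate = k[A]^1, so k = rate / [A]^1.
Step 2: k = 0.0253 / (1.24)^1 = 0.0253 / 1.24.
Step 3: k = 0.0204 yr⁻¹.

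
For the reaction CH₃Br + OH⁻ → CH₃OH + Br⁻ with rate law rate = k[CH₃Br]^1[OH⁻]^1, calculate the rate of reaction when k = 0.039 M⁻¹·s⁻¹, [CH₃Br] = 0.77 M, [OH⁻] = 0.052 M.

0.001562 M/s

Step 1: The rate law is rate = k[CH₃Br]^1[OH⁻]^1
Step 2: Substitute: rate = 0.039 × (0.77)^1 × (0.052)^1
Step 3: rate = 0.039 × 0.77 × 0.052 = 0.00156156 M/s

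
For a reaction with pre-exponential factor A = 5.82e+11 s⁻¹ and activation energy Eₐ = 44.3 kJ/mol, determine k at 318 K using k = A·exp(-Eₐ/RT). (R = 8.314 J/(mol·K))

3.08e+04 s⁻¹

Step 1: Use the Arrhenius equation: k = A × exp(-Eₐ/RT)
Step 2: Convert Eₐ to J/mol: 44.3 kJ/mol = 44300 J/mol
Step 3: Calculate the exponent: -Eₐ/(RT) = -44300/(8.314 × 318) = -16.75585
Step 4: k = 5.82e+11 × exp(-16.75585)
Step 5: k = 5.82e+11 × 5.28478e-08 = 3.0757e+04 s⁻¹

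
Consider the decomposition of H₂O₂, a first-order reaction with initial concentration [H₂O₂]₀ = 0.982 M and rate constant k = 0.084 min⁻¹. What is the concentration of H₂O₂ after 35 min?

0.05191 M

Step 1: For a first-order reaction: [H₂O₂] = [H₂O₂]₀ × e^(-kt)
Step 2: [H₂O₂] = 0.982 × e^(-0.084 × 35)
Step 3: [H₂O₂] = 0.982 × e^(-2.94)
Step 4: [H₂O₂] = 0.982 × 0.0528657 = 0.05191 M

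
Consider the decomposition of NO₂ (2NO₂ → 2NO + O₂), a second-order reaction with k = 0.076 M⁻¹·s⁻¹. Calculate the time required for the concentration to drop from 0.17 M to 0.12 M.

32.25 s

Step 1: For second-order: t = (1/[NO₂] - 1/[NO₂]₀)/k
Step 2: t = (1/0.12 - 1/0.17)/0.076
Step 3: t = (8.333 - 5.882)/0.076
Step 4: t = 2.451/0.076 = 32.25 s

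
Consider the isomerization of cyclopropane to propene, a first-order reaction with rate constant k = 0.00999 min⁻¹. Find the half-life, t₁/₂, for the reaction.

69.38 min

Step 1: For a first-order reaction, t₁/₂ = ln(2)/k
Step 2: t₁/₂ = ln(2)/0.00999
Step 3: t₁/₂ = 0.6931/0.00999 = 69.38 min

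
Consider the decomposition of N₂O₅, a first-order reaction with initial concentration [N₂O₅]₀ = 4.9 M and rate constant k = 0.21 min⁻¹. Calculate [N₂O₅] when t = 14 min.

0.259 M

Step 1: For a first-order reaction: [N₂O₅] = [N₂O₅]₀ × e^(-kt)
Step 2: [N₂O₅] = 4.9 × e^(-0.21 × 14)
Step 3: [N₂O₅] = 4.9 × e^(-2.94)
Step 4: [N₂O₅] = 4.9 × 0.0528657 = 0.259 M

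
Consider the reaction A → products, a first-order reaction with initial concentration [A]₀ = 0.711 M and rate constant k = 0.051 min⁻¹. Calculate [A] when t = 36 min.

0.1134 M

Step 1: For a first-order reaction: [A] = [A]₀ × e^(-kt)
Step 2: [A] = 0.711 × e^(-0.051 × 36)
Step 3: [A] = 0.711 × e^(-1.836)
Step 4: [A] = 0.711 × 0.159454 = 0.1134 M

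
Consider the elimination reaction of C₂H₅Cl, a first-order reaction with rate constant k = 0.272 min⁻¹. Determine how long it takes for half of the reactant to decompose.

2.548 min

Step 1: For a first-order reaction, t₁/₂ = ln(2)/k
Step 2: t₁/₂ = ln(2)/0.272
Step 3: t₁/₂ = 0.6931/0.272 = 2.548 min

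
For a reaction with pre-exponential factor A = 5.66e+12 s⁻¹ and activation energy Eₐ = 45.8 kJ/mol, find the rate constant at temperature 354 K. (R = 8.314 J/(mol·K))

9.87e+05 s⁻¹

Step 1: Use the Arrhenius equation: k = A × exp(-Eₐ/RT)
Step 2: Convert Eₐ to J/mol: 45.8 kJ/mol = 45800 J/mol
Step 3: Calculate the exponent: -Eₐ/(RT) = -45800/(8.314 × 354) = -15.56153
Step 4: k = 5.66e+12 × exp(-15.56153)
Step 5: k = 5.66e+12 × 1.74467e-07 = 9.8748e+05 s⁻¹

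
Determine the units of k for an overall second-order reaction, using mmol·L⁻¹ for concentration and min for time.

(mmol·L⁻¹)⁻¹·min⁻¹

Step 1: For overall order n, rate = k × (concentration)^n.
Step 2: Rate has units mmol·L⁻¹·min⁻¹; concentration term has units (mmol·L⁻¹)^2.
Step 3: k = rate / (concentration)^n, so units of k = (mmol·L⁻¹)^(1-2)·min⁻¹ = (mmol·L⁻¹)⁻¹·min⁻¹.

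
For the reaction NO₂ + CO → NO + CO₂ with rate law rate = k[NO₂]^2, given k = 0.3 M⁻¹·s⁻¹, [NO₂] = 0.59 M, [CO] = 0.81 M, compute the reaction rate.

0.1044 M/s

Step 1: The rate law is rate = k[NO₂]^2
Step 2: Note that the rate does not depend on [CO] (zero order in CO).
Step 3: rate = 0.3 × (0.59)^2 = 0.10443 M/s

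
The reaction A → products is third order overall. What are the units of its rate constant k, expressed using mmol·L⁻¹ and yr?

(mmol·L⁻¹)⁻²·yr⁻¹

Step 1: For overall order n, rate = k × (concentration)^n.
Step 2: Rate has units mmol·L⁻¹·yr⁻¹; concentration term has units (mmol·L⁻¹)^3.
Step 3: k = rate / (concentration)^n, so units of k = (mmol·L⁻¹)^(1-3)·yr⁻¹ = (mmol·L⁻¹)⁻²·yr⁻¹.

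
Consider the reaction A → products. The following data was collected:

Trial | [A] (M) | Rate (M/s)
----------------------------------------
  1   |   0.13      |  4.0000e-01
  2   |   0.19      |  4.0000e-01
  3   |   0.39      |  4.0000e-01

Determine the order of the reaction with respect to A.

zeroth order (0)

Step 1: Compare trials - when concentration changes, rate stays constant.
Step 2: rate₂/rate₁ = 4.0000e-01/4.0000e-01 = 1
Step 3: [A]₂/[A]₁ = 0.19/0.13 = 1.462
Step 4: Since rate ratio ≈ (conc ratio)^0, the reaction is zeroth order.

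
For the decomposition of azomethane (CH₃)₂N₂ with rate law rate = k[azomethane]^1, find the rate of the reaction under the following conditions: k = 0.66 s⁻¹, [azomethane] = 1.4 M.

0.924 M/s

Step 1: Identify the rate law: rate = k[azomethane]^1
Step 2: Substitute values: rate = 0.66 × (1.4)^1
Step 3: Calculate: rate = 0.66 × 1.4 = 0.924 M/s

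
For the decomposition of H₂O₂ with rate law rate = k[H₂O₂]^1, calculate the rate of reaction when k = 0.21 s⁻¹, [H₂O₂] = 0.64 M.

0.1344 M/s

Step 1: Identify the rate law: rate = k[H₂O₂]^1
Step 2: Substitute values: rate = 0.21 × (0.64)^1
Step 3: Calculate: rate = 0.21 × 0.64 = 0.1344 M/s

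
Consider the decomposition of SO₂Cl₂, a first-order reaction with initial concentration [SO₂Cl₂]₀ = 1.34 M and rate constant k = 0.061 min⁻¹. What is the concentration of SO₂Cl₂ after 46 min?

0.081 M

Step 1: For a first-order reaction: [SO₂Cl₂] = [SO₂Cl₂]₀ × e^(-kt)
Step 2: [SO₂Cl₂] = 1.34 × e^(-0.061 × 46)
Step 3: [SO₂Cl₂] = 1.34 × e^(-2.806)
Step 4: [SO₂Cl₂] = 1.34 × 0.0604463 = 0.081 M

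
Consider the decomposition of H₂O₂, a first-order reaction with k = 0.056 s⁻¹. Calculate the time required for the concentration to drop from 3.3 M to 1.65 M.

12.38 s

Step 1: For first-order: t = ln([H₂O₂]₀/[H₂O₂])/k
Step 2: t = ln(3.3/1.65)/0.056
Step 3: t = ln(2)/0.056
Step 4: t = 0.6931/0.056 = 12.38 s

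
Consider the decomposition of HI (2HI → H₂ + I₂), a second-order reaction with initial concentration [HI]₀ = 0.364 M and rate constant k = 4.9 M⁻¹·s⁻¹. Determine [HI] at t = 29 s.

0.006904 M

Step 1: For a second-order reaction: 1/[HI] = 1/[HI]₀ + kt
Step 2: 1/[HI] = 1/0.364 + 4.9 × 29
Step 3: 1/[HI] = 2.747 + 142.1 = 144.8
Step 4: [HI] = 1/144.8 = 0.006904 M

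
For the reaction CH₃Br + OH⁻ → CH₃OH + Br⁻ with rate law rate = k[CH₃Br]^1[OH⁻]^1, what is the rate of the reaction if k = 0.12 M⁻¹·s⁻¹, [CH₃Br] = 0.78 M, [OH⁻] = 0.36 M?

0.0337 M/s

Step 1: The rate law is rate = k[CH₃Br]^1[OH⁻]^1
Step 2: Substitute: rate = 0.12 × (0.78)^1 × (0.36)^1
Step 3: rate = 0.12 × 0.78 × 0.36 = 0.033696 M/s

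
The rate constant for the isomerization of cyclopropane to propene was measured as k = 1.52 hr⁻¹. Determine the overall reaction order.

first order (1)

Step 1: The units of k for an nth-order reaction are (concentration)^(1-n)·(time)⁻¹.
Step 2: Here k has units hr⁻¹, so the concentration exponent is 0.
Step 3: 1 - n = 0 ⇒ n = 1. The reaction is first order.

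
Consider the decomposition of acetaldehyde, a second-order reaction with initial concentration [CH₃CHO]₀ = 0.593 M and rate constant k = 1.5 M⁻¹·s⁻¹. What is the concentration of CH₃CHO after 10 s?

0.05993 M

Step 1: For a second-order reaction: 1/[CH₃CHO] = 1/[CH₃CHO]₀ + kt
Step 2: 1/[CH₃CHO] = 1/0.593 + 1.5 × 10
Step 3: 1/[CH₃CHO] = 1.686 + 15 = 16.69
Step 4: [CH₃CHO] = 1/16.69 = 0.05993 M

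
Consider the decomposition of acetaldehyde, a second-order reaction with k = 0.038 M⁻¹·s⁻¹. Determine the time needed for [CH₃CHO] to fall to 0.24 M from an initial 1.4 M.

90.85 s

Step 1: For second-order: t = (1/[CH₃CHO] - 1/[CH₃CHO]₀)/k
Step 2: t = (1/0.24 - 1/1.4)/0.038
Step 3: t = (4.167 - 0.7143)/0.038
Step 4: t = 3.452/0.038 = 90.85 s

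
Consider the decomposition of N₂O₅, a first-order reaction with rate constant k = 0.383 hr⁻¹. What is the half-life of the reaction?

1.81 hr

Step 1: For a first-order reaction, t₁/₂ = ln(2)/k
Step 2: t₁/₂ = ln(2)/0.383
Step 3: t₁/₂ = 0.6931/0.383 = 1.81 hr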